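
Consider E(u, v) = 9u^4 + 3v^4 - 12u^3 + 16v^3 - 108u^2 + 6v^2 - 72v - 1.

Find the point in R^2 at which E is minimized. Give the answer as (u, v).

E(u,v) separates as P(u) + Q(v) − 1, so its minimum is min P + min Q − 1.
P'(u) = 36u(u - 3)(u + 2) vanishes at u ∈ {-2, 0, 3}; Q'(v) = 12(v - 1)(v + 2)(v + 3) vanishes at v ∈ {-3, -2, 1}.
Local minima of P (where P''>0): P(-2)=-192, P(3)=-567. Local minima of Q: Q(-3)=81, Q(1)=-47.
So the global minimum of E is P(3) + Q(1) − 1 = -567 − 47 − 1 = -615, attained at (3, 1).

(3, 1)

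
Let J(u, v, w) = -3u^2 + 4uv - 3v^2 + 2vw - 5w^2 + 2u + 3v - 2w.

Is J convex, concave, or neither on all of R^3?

concave

J is quadratic, so its Hessian is the constant matrix H = [[-6, 4, 0], [4, -6, 2], [0, 2, -10]].
Leading principal minors: -6, 20, -176.
Signs alternate −, +, − ⇒ H ≺ 0 ⇒ concave.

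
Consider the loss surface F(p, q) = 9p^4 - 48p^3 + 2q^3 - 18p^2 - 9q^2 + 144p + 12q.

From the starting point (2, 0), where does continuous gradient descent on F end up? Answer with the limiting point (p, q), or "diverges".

diverges

F is separable, so gradient descent decouples: p follows -∂F/∂p, q follows -∂F/∂q.
∂F/∂p = 36(p - 4)(p - 1)(p + 1); at p=2 this is -216, so p increases.
∂F/∂q = 6(q - 2)(q - 1); at q=0 this is 12, so q decreases.
The q-coordinate has no critical point in that direction and runs off to infinity.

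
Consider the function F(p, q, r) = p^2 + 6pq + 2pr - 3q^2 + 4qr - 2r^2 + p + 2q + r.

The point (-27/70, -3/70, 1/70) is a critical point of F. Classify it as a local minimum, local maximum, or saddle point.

The Hessian is constant: H = [[2, 6, 2], [6, -6, 4], [2, 4, -4]].
Leading principal minors: Δ₁ = 2, Δ₂ = -48, Δ₃ = 280.
The minors fit neither the all-positive nor the alternating-sign pattern, so H is indefinite: a saddle point.

saddle point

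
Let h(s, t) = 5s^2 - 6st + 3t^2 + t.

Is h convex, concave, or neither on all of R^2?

h is quadratic, so its Hessian is the constant matrix H = [[10, -6], [-6, 6]].
det(H) = 24, tr(H) = 16.
det(H) > 0 and tr(H) > 0, so H is positive definite everywhere: convex.

convex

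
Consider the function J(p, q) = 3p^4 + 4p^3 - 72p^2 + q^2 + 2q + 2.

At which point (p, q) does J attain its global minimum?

J(p,q) separates as A(p) + B(q) + 2, so its minimum is min A + min B + 2.
A'(p) = 12p(p - 3)(p + 4) vanishes at p ∈ {-4, 0, 3}; B'(q) = 2q + 2 vanishes at q ∈ {-1}.
Local minima of A (where A''>0): A(-4)=-640, A(3)=-297. Local minima of B: B(-1)=-1.
So the global minimum of J is A(-4) + B(-1) + 2 = -640 − 1 + 2 = -639, attained at (-4, -1).

(-4, -1)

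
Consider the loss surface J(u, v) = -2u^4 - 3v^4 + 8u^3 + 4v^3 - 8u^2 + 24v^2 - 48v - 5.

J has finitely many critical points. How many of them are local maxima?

4

J separates as a function of u plus a function of v, so ∇J=0 decouples.
∂J/∂u = -8u(u - 2)(u - 1) = 0 at u ∈ {0, 1, 2}; ∂J/∂v = -12(v - 2)(v - 1)(v + 2) = 0 at v ∈ {-2, 1, 2}.
The Hessian is diagonal: diag(J_uu, J_vv). Second derivatives: J_uu(0)=-16, J_uu(1)=8, J_uu(2)=-16; J_vv(-2)=-144, J_vv(1)=36, J_vv(2)=-48.
Local maxima occur where both diagonal entries negative: (0, -2), (0, 2), (2, -2), (2, 2). Count: 4.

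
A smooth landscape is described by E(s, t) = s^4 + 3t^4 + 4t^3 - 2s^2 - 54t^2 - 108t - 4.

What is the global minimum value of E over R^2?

-464

E(s,t) separates as P(s) + Q(t) − 4, so its minimum is min P + min Q − 4.
P'(s) = 4s(s - 1)(s + 1) vanishes at s ∈ {-1, 0, 1}; Q'(t) = 12(t - 3)(t + 1)(t + 3) vanishes at t ∈ {-3, -1, 3}.
Local minima of P (where P''>0): P(-1)=-1, P(1)=-1. Local minima of Q: Q(-3)=-27, Q(3)=-459.
So the global minimum of E is P(-1) + Q(3) − 4 = -1 − 459 − 4 = -464, attained at (-1, 3).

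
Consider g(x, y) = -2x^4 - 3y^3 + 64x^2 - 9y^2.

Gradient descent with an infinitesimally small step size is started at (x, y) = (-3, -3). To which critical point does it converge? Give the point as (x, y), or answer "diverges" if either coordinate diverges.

(0, -2)

g is separable, so gradient descent decouples: x follows -∂g/∂x, y follows -∂g/∂y.
∂g/∂x = -8x(x - 4)(x + 4); at x=-3 this is -168, so x increases.
∂g/∂y = -9y(y + 2); at y=-3 this is -27, so y increases.
x converges to its nearest critical value 0 (a local min of the x-part); y converges to -2. The iterate converges to (0, -2).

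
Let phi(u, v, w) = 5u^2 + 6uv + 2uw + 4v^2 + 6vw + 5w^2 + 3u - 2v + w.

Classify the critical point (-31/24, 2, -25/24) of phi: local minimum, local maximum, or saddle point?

local minimum

The Hessian is constant: H = [[10, 6, 2], [6, 8, 6], [2, 6, 10]].
Leading principal minors: Δ₁ = 10, Δ₂ = 44, Δ₃ = 192.
All leading minors are positive, so H is positive definite: a local minimum.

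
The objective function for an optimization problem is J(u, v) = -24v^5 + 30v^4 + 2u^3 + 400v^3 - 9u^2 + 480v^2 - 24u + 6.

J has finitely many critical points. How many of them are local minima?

J separates as a function of u plus a function of v, so ∇J=0 decouples.
∂J/∂u = 6(u - 4)(u + 1) = 0 at u ∈ {-1, 4}; ∂J/∂v = -120v(v - 4)(v + 1)(v + 2) = 0 at v ∈ {-2, -1, 0, 4}.
The Hessian is diagonal: diag(J_uu, J_vv). Second derivatives: J_uu(-1)=-30, J_uu(4)=30; J_vv(-2)=1440, J_vv(-1)=-600, J_vv(0)=960, J_vv(4)=-14400.
Local minima occur where both diagonal entries positive: (4, -2), (4, 0). Count: 2.

2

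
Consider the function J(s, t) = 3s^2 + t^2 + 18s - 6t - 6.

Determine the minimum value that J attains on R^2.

-42

J(s,t) separates as P(s) + Q(t) − 6, so its minimum is min P + min Q − 6.
P'(s) = 6s + 18 vanishes at s ∈ {-3}; Q'(t) = 2(t - 3) vanishes at t ∈ {3}.
Local minima of P (where P''>0): P(-3)=-27. Local minima of Q: Q(3)=-9.
So the global minimum of J is P(-3) + Q(3) − 6 = -27 − 9 − 6 = -42, attained at (-3, 3).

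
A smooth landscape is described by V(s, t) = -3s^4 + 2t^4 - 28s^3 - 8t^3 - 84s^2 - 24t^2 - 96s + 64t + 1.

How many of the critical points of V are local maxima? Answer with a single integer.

V separates as a function of s plus a function of t, so ∇V=0 decouples.
∂V/∂s = -12(s + 1)(s + 2)(s + 4) = 0 at s ∈ {-4, -2, -1}; ∂V/∂t = 8(t - 4)(t - 1)(t + 2) = 0 at t ∈ {-2, 1, 4}.
The Hessian is diagonal: diag(V_ss, V_tt). Second derivatives: V_ss(-4)=-72, V_ss(-2)=24, V_ss(-1)=-36; V_tt(-2)=144, V_tt(1)=-72, V_tt(4)=144.
Local maxima occur where both diagonal entries negative: (-4, 1), (-1, 1). Count: 2.

2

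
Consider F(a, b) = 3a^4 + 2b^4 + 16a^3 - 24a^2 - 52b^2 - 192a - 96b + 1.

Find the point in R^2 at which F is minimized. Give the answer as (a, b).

F(a,b) separates as P(a) + Q(b) + 1, so its minimum is min P + min Q + 1.
P'(a) = 12(a - 2)(a + 2)(a + 4) vanishes at a ∈ {-4, -2, 2}; Q'(b) = 8(b - 4)(b + 1)(b + 3) vanishes at b ∈ {-3, -1, 4}.
Local minima of P (where P''>0): P(-4)=128, P(2)=-304. Local minima of Q: Q(-3)=-18, Q(4)=-704.
So the global minimum of F is P(2) + Q(4) + 1 = -304 − 704 + 1 = -1007, attained at (2, 4).

(2, 4)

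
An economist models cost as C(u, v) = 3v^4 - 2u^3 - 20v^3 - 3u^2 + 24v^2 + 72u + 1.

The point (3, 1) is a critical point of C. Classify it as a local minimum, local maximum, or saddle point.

local maximum

The mixed partial ∂²C/∂u∂v is 0, so the Hessian at any point is diag(C_uu, C_vv) = diag(-6(2u + 1), 12(3v^2 - 10v + 4)).
At (3, 1): H = diag(-42, -36).
Both eigenvalues are negative, so H is negative definite: a local maximum.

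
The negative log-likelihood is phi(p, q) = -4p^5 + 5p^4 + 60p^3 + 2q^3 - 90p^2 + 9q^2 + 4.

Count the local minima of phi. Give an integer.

2

phi separates as a function of p plus a function of q, so ∇phi=0 decouples.
∂phi/∂p = -20p(p - 3)(p - 1)(p + 3) = 0 at p ∈ {-3, 0, 1, 3}; ∂phi/∂q = 6q(q + 3) = 0 at q ∈ {-3, 0}.
The Hessian is diagonal: diag(phi_pp, phi_qq). Second derivatives: phi_pp(-3)=1440, phi_pp(0)=-180, phi_pp(1)=160, phi_pp(3)=-720; phi_qq(-3)=-18, phi_qq(0)=18.
Local minima occur where both diagonal entries positive: (-3, 0), (1, 0). Count: 2.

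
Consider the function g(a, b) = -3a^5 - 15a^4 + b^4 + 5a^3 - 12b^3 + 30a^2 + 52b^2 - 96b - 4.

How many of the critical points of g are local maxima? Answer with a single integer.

g separates as a function of a plus a function of b, so ∇g=0 decouples.
∂g/∂a = -15a(a - 1)(a + 1)(a + 4) = 0 at a ∈ {-4, -1, 0, 1}; ∂g/∂b = 4(b - 4)(b - 3)(b - 2) = 0 at b ∈ {2, 3, 4}.
The Hessian is diagonal: diag(g_aa, g_bb). Second derivatives: g_aa(-4)=900, g_aa(-1)=-90, g_aa(0)=60, g_aa(1)=-150; g_bb(2)=8, g_bb(3)=-4, g_bb(4)=8.
Local maxima occur where both diagonal entries negative: (-1, 3), (1, 3). Count: 2.

2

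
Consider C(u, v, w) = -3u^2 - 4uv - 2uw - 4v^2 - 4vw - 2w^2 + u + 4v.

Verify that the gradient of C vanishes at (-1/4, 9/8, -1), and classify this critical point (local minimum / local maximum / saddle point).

local maximum

∇C = (-6u - 4v - 2w + 1, -4u - 8v - 4w + 4, -2u - 4v - 4w); substituting (-1/4, 9/8, -1) gives ∇C = (0, 0, 0), so (-1/4, 9/8, -1) is indeed a critical point.
The Hessian is constant: H = [[-6, -4, -2], [-4, -8, -4], [-2, -4, -4]].
Leading principal minors: Δ₁ = -6, Δ₂ = 32, Δ₃ = -64.
The minors alternate sign starting negative (−, +, −), so H is negative definite: a local maximum.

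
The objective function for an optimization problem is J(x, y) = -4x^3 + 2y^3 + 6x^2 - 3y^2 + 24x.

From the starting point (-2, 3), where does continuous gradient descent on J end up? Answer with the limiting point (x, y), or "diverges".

J is separable, so gradient descent decouples: x follows -∂J/∂x, y follows -∂J/∂y.
∂J/∂x = -12(x - 2)(x + 1); at x=-2 this is -48, so x increases.
∂J/∂y = 6y(y - 1); at y=3 this is 36, so y decreases.
x converges to its nearest critical value -1 (a local min of the x-part); y converges to 1. The iterate converges to (-1, 1).

(-1, 1)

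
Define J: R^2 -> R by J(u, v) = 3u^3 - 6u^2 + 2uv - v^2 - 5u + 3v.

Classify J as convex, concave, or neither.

neither

The term 3u^3 is cubic, so the Hessian is not constant.
∂²J/∂u² = 18u - 12, which takes both signs as u varies (negative for sufficiently negative u). A diagonal entry of the Hessian changing sign means the Hessian is neither positive- nor negative-semidefinite on all of R^2.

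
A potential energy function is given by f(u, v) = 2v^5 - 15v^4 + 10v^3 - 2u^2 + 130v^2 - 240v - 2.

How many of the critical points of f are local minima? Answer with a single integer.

0

f separates as a function of u plus a function of v, so ∇f=0 decouples.
∂f/∂u = -4u = 0 at u ∈ {0}; ∂f/∂v = 10(v - 4)(v - 3)(v - 1)(v + 2) = 0 at v ∈ {-2, 1, 3, 4}.
The Hessian is diagonal: diag(f_uu, f_vv). Second derivatives: f_uu(0)=-4; f_vv(-2)=-900, f_vv(1)=180, f_vv(3)=-100, f_vv(4)=180.
Local minima occur where both diagonal entries positive: none. Count: 0.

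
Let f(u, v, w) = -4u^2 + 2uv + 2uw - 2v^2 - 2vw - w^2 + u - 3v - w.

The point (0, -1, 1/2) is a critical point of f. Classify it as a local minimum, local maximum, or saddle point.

The Hessian is constant: H = [[-8, 2, 2], [2, -4, -2], [2, -2, -2]].
Leading principal minors: Δ₁ = -8, Δ₂ = 28, Δ₃ = -24.
The minors alternate sign starting negative (−, +, −), so H is negative definite: a local maximum.

local maximum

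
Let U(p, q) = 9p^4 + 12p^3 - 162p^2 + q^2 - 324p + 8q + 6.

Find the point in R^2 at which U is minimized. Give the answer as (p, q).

U(p,q) separates as A(p) + B(q) + 6, so its minimum is min A + min B + 6.
A'(p) = 36(p - 3)(p + 1)(p + 3) vanishes at p ∈ {-3, -1, 3}; B'(q) = 2q + 8 vanishes at q ∈ {-4}.
Local minima of A (where A''>0): A(-3)=-81, A(3)=-1377. Local minima of B: B(-4)=-16.
So the global minimum of U is A(3) + B(-4) + 6 = -1377 − 16 + 6 = -1387, attained at (3, -4).

(3, -4)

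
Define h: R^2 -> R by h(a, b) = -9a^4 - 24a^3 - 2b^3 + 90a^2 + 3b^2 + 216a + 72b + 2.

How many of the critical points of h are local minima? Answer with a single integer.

1

h separates as a function of a plus a function of b, so ∇h=0 decouples.
∂h/∂a = -36(a - 2)(a + 1)(a + 3) = 0 at a ∈ {-3, -1, 2}; ∂h/∂b = -6(b - 4)(b + 3) = 0 at b ∈ {-3, 4}.
The Hessian is diagonal: diag(h_aa, h_bb). Second derivatives: h_aa(-3)=-360, h_aa(-1)=216, h_aa(2)=-540; h_bb(-3)=42, h_bb(4)=-42.
Local minima occur where both diagonal entries positive: (-1, -3). Count: 1.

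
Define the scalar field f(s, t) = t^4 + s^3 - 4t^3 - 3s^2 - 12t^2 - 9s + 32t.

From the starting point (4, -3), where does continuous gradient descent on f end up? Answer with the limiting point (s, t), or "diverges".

f is separable, so gradient descent decouples: s follows -∂f/∂s, t follows -∂f/∂t.
∂f/∂s = 3(s - 3)(s + 1); at s=4 this is 15, so s decreases.
∂f/∂t = 4(t - 4)(t - 1)(t + 2); at t=-3 this is -112, so t increases.
s converges to its nearest critical value 3 (a local min of the s-part); t converges to -2. The iterate converges to (3, -2).

(3, -2)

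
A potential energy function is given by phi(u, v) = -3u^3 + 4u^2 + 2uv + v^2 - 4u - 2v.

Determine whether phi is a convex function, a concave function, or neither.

neither

The term -3u^3 is cubic, so the Hessian is not constant.
∂²phi/∂u² = -18u + 8, which takes both signs as u varies (negative for sufficiently large u). A diagonal entry of the Hessian changing sign means the Hessian is neither positive- nor negative-semidefinite on all of R^2.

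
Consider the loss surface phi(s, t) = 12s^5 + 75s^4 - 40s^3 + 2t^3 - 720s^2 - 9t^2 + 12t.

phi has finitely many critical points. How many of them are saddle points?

4

phi separates as a function of s plus a function of t, so ∇phi=0 decouples.
∂phi/∂s = 60s(s - 2)(s + 3)(s + 4) = 0 at s ∈ {-4, -3, 0, 2}; ∂phi/∂t = 6(t - 2)(t - 1) = 0 at t ∈ {1, 2}.
The Hessian is diagonal: diag(phi_ss, phi_tt). Second derivatives: phi_ss(-4)=-1440, phi_ss(-3)=900, phi_ss(0)=-1440, phi_ss(2)=3600; phi_tt(1)=-6, phi_tt(2)=6.
Saddle points occur where the two diagonal entries have opposite signs: (-4, 2), (-3, 1), (0, 2), (2, 1). Count: 4.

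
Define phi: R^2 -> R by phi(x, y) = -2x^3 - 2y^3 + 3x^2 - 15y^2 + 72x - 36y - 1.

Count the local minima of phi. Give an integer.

1

phi separates as a function of x plus a function of y, so ∇phi=0 decouples.
∂phi/∂x = -6(x - 4)(x + 3) = 0 at x ∈ {-3, 4}; ∂phi/∂y = -6(y + 2)(y + 3) = 0 at y ∈ {-3, -2}.
The Hessian is diagonal: diag(phi_xx, phi_yy). Second derivatives: phi_xx(-3)=42, phi_xx(4)=-42; phi_yy(-3)=6, phi_yy(-2)=-6.
Local minima occur where both diagonal entries positive: (-3, -3). Count: 1.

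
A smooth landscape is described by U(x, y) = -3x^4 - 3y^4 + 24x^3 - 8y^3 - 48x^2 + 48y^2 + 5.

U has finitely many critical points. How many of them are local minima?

U separates as a function of x plus a function of y, so ∇U=0 decouples.
∂U/∂x = -12x(x - 4)(x - 2) = 0 at x ∈ {0, 2, 4}; ∂U/∂y = -12y(y - 2)(y + 4) = 0 at y ∈ {-4, 0, 2}.
The Hessian is diagonal: diag(U_xx, U_yy). Second derivatives: U_xx(0)=-96, U_xx(2)=48, U_xx(4)=-96; U_yy(-4)=-288, U_yy(0)=96, U_yy(2)=-144.
Local minima occur where both diagonal entries positive: (2, 0). Count: 1.

1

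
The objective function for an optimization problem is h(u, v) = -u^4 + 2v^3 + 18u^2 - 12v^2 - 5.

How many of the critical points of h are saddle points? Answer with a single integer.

3

h separates as a function of u plus a function of v, so ∇h=0 decouples.
∂h/∂u = -4u(u - 3)(u + 3) = 0 at u ∈ {-3, 0, 3}; ∂h/∂v = 6v(v - 4) = 0 at v ∈ {0, 4}.
The Hessian is diagonal: diag(h_uu, h_vv). Second derivatives: h_uu(-3)=-72, h_uu(0)=36, h_uu(3)=-72; h_vv(0)=-24, h_vv(4)=24.
Saddle points occur where the two diagonal entries have opposite signs: (-3, 4), (0, 0), (3, 4). Count: 3.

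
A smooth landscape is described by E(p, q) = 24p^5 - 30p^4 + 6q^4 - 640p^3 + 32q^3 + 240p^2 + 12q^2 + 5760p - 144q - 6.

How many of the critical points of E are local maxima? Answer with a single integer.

E separates as a function of p plus a function of q, so ∇E=0 decouples.
∂E/∂p = 120(p - 4)(p - 2)(p + 2)(p + 3) = 0 at p ∈ {-3, -2, 2, 4}; ∂E/∂q = 24(q - 1)(q + 2)(q + 3) = 0 at q ∈ {-3, -2, 1}.
The Hessian is diagonal: diag(E_pp, E_qq). Second derivatives: E_pp(-3)=-4200, E_pp(-2)=2880, E_pp(2)=-4800, E_pp(4)=10080; E_qq(-3)=96, E_qq(-2)=-72, E_qq(1)=288.
Local maxima occur where both diagonal entries negative: (-3, -2), (2, -2). Count: 2.

2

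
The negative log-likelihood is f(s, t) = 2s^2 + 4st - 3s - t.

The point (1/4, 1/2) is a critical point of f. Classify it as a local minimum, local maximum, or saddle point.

The Hessian of f is constant: H = [[4, 4], [4, 0]].
det(H) = 4·0 − 4² = -16.
Since det(H) < 0, H is indefinite and the critical point is a saddle point.

saddle point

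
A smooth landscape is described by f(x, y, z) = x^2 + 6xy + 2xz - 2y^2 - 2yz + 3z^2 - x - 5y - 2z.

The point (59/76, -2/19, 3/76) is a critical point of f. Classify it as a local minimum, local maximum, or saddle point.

saddle point

The Hessian is constant: H = [[2, 6, 2], [6, -4, -2], [2, -2, 6]].
Leading principal minors: Δ₁ = 2, Δ₂ = -44, Δ₃ = -304.
The minors fit neither the all-positive nor the alternating-sign pattern, so H is indefinite: a saddle point.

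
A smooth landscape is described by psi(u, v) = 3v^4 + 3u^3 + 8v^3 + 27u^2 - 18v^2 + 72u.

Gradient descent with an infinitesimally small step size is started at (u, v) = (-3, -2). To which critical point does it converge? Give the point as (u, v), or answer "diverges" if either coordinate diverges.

psi is separable, so gradient descent decouples: u follows -∂psi/∂u, v follows -∂psi/∂v.
∂psi/∂u = 9(u + 2)(u + 4); at u=-3 this is -9, so u increases.
∂psi/∂v = 12v(v - 1)(v + 3); at v=-2 this is 72, so v decreases.
u converges to its nearest critical value -2 (a local min of the u-part); v converges to -3. The iterate converges to (-2, -3).

(-2, -3)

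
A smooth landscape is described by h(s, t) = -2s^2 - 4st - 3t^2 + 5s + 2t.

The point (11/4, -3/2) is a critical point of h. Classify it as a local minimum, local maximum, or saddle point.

The Hessian of h is constant: H = [[-4, -4], [-4, -6]].
det(H) = (-4)·(-6) − (-4)² = 8.
det(H) > 0 and tr(H) = -10 < 0, so H is negative definite and the point is a local maximum.

local maximum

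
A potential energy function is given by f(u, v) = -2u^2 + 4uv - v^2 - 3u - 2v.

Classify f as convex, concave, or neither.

f is quadratic, so its Hessian is the constant matrix H = [[-4, 4], [4, -2]].
det(H) = -8, tr(H) = -6.
det(H) < 0, so H is indefinite: neither convex nor concave.

neither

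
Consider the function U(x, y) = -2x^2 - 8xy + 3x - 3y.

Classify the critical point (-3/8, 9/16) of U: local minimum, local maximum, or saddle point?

saddle point

The Hessian of U is constant: H = [[-4, -8], [-8, 0]].
det(H) = (-4)·0 − (-8)² = -64.
Since det(H) < 0, H is indefinite and the critical point is a saddle point.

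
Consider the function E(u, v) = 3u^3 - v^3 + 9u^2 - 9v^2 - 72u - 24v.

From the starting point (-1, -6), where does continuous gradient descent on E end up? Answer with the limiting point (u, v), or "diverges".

E is separable, so gradient descent decouples: u follows -∂E/∂u, v follows -∂E/∂v.
∂E/∂u = 9(u - 2)(u + 4); at u=-1 this is -81, so u increases.
∂E/∂v = -3(v + 2)(v + 4); at v=-6 this is -24, so v increases.
u converges to its nearest critical value 2 (a local min of the u-part); v converges to -4. The iterate converges to (2, -4).

(2, -4)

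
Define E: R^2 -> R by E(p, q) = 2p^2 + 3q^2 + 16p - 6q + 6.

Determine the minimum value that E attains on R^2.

-29

E(p,q) separates as A(p) + B(q) + 6, so its minimum is min A + min B + 6.
A'(p) = 4p + 16 vanishes at p ∈ {-4}; B'(q) = 6q - 6 vanishes at q ∈ {1}.
Local minima of A (where A''>0): A(-4)=-32. Local minima of B: B(1)=-3.
So the global minimum of E is A(-4) + B(1) + 6 = -32 − 3 + 6 = -29, attained at (-4, 1).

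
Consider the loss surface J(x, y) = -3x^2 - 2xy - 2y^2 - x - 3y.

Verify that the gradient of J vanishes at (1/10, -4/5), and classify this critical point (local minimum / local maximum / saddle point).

∇J = (-6x - 2y - 1, -2x - 4y - 3); substituting (1/10, -4/5) gives ∇J = (0, 0), so (1/10, -4/5) is indeed a critical point.
The Hessian of J is constant: H = [[-6, -2], [-2, -4]].
det(H) = (-6)·(-4) − (-2)² = 20.
det(H) > 0 and tr(H) = -10 < 0, so H is negative definite and the point is a local maximum.

local maximum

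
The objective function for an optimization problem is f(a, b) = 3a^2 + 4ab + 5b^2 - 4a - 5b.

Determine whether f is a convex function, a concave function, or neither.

f is quadratic, so its Hessian is the constant matrix H = [[6, 4], [4, 10]].
det(H) = 44, tr(H) = 16.
det(H) > 0 and tr(H) > 0, so H is positive definite everywhere: convex.

convex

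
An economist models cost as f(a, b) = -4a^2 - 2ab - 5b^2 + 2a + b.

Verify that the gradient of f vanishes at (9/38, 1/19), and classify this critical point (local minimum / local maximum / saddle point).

∇f = (-8a - 2b + 2, -2a - 10b + 1); substituting (9/38, 1/19) gives ∇f = (0, 0), so (9/38, 1/19) is indeed a critical point.
The Hessian of f is constant: H = [[-8, -2], [-2, -10]].
det(H) = (-8)·(-10) − (-2)² = 76.
det(H) > 0 and tr(H) = -18 < 0, so H is negative definite and the point is a local maximum.

local maximum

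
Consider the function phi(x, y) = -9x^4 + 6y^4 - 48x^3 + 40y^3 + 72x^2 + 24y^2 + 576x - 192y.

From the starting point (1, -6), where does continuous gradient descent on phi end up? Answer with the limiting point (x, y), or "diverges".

phi is separable, so gradient descent decouples: x follows -∂phi/∂x, y follows -∂phi/∂y.
∂phi/∂x = -36(x - 2)(x + 2)(x + 4); at x=1 this is 540, so x decreases.
∂phi/∂y = 24(y - 1)(y + 2)(y + 4); at y=-6 this is -1344, so y increases.
x converges to its nearest critical value -2 (a local min of the x-part); y converges to -4. The iterate converges to (-2, -4).

(-2, -4)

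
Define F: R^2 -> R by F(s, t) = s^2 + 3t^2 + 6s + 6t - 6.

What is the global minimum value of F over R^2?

F(s,t) separates as P(s) + Q(t) − 6, so its minimum is min P + min Q − 6.
P'(s) = 2s + 6 vanishes at s ∈ {-3}; Q'(t) = 6(t + 1) vanishes at t ∈ {-1}.
Local minima of P (where P''>0): P(-3)=-9. Local minima of Q: Q(-1)=-3.
So the global minimum of F is P(-3) + Q(-1) − 6 = -9 − 3 − 6 = -18, attained at (-3, -1).

-18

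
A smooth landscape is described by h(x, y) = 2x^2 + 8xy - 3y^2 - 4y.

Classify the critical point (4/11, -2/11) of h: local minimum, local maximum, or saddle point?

saddle point

The Hessian of h is constant: H = [[4, 8], [8, -6]].
det(H) = 4·(-6) − 8² = -88.
Since det(H) < 0, H is indefinite and the critical point is a saddle point.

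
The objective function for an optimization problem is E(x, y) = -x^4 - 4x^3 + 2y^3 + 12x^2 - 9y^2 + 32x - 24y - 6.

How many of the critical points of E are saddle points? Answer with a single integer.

E separates as a function of x plus a function of y, so ∇E=0 decouples.
∂E/∂x = -4(x - 2)(x + 1)(x + 4) = 0 at x ∈ {-4, -1, 2}; ∂E/∂y = 6(y - 4)(y + 1) = 0 at y ∈ {-1, 4}.
The Hessian is diagonal: diag(E_xx, E_yy). Second derivatives: E_xx(-4)=-72, E_xx(-1)=36, E_xx(2)=-72; E_yy(-1)=-30, E_yy(4)=30.
Saddle points occur where the two diagonal entries have opposite signs: (-4, 4), (-1, -1), (2, 4). Count: 3.

3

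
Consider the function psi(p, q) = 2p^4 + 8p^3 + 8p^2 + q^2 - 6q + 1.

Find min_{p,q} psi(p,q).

psi(p,q) separates as A(p) + B(q) + 1, so its minimum is min A + min B + 1.
A'(p) = 8p(p + 1)(p + 2) vanishes at p ∈ {-2, -1, 0}; B'(q) = 2q - 6 vanishes at q ∈ {3}.
Local minima of A (where A''>0): A(-2)=0, A(0)=0. Local minima of B: B(3)=-9.
So the global minimum of psi is A(-2) + B(3) + 1 = 0 − 9 + 1 = -8, attained at (-2, 3).

-8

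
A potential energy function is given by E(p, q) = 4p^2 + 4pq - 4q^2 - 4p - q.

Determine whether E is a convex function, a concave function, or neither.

E is quadratic, so its Hessian is the constant matrix H = [[8, 4], [4, -8]].
det(H) = -80, tr(H) = 0.
det(H) < 0, so H is indefinite: neither convex nor concave.

neither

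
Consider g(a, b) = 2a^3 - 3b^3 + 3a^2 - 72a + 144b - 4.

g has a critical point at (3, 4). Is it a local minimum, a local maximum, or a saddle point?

The mixed partial ∂²g/∂a∂b is 0, so the Hessian at any point is diag(g_aa, g_bb) = diag(6(2a + 1), -18b).
At (3, 4): H = diag(42, -72).
The eigenvalues have opposite signs, so H is indefinite: a saddle point.

saddle point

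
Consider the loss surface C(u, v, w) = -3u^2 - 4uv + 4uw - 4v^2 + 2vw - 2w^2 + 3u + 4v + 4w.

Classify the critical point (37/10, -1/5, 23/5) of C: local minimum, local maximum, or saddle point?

local maximum

The Hessian is constant: H = [[-6, -4, 4], [-4, -8, 2], [4, 2, -4]].
Leading principal minors: Δ₁ = -6, Δ₂ = 32, Δ₃ = -40.
The minors alternate sign starting negative (−, +, −), so H is negative definite: a local maximum.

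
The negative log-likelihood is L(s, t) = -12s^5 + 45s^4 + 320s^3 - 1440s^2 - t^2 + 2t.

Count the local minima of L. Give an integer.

L separates as a function of s plus a function of t, so ∇L=0 decouples.
∂L/∂s = -60s(s - 4)(s - 3)(s + 4) = 0 at s ∈ {-4, 0, 3, 4}; ∂L/∂t = -2(t - 1) = 0 at t ∈ {1}.
The Hessian is diagonal: diag(L_ss, L_tt). Second derivatives: L_ss(-4)=13440, L_ss(0)=-2880, L_ss(3)=1260, L_ss(4)=-1920; L_tt(1)=-2.
Local minima occur where both diagonal entries positive: none. Count: 0.

0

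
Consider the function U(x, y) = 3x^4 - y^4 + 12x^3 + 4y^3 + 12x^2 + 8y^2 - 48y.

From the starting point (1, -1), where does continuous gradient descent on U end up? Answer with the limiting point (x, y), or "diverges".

(0, 2)

U is separable, so gradient descent decouples: x follows -∂U/∂x, y follows -∂U/∂y.
∂U/∂x = 12x(x + 1)(x + 2); at x=1 this is 72, so x decreases.
∂U/∂y = -4(y - 3)(y - 2)(y + 2); at y=-1 this is -48, so y increases.
x converges to its nearest critical value 0 (a local min of the x-part); y converges to 2. The iterate converges to (0, 2).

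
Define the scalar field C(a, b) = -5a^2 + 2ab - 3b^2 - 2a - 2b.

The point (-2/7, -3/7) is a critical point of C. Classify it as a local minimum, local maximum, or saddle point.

The Hessian of C is constant: H = [[-10, 2], [2, -6]].
det(H) = (-10)·(-6) − 2² = 56.
det(H) > 0 and tr(H) = -16 < 0, so H is negative definite and the point is a local maximum.

local maximum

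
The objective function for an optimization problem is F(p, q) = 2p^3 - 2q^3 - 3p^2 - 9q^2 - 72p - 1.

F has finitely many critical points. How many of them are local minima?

1

F separates as a function of p plus a function of q, so ∇F=0 decouples.
∂F/∂p = 6(p - 4)(p + 3) = 0 at p ∈ {-3, 4}; ∂F/∂q = -6q(q + 3) = 0 at q ∈ {-3, 0}.
The Hessian is diagonal: diag(F_pp, F_qq). Second derivatives: F_pp(-3)=-42, F_pp(4)=42; F_qq(-3)=18, F_qq(0)=-18.
Local minima occur where both diagonal entries positive: (4, -3). Count: 1.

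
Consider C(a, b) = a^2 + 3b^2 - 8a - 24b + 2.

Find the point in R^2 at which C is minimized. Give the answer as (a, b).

C(a,b) separates as P(a) + Q(b) + 2, so its minimum is min P + min Q + 2.
P'(a) = 2a - 8 vanishes at a ∈ {4}; Q'(b) = 6b - 24 vanishes at b ∈ {4}.
Local minima of P (where P''>0): P(4)=-16. Local minima of Q: Q(4)=-48.
So the global minimum of C is P(4) + Q(4) + 2 = -16 − 48 + 2 = -62, attained at (4, 4).

(4, 4)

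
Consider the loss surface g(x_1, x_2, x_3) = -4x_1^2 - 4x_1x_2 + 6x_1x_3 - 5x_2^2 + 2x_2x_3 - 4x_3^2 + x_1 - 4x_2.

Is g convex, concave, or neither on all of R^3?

g is quadratic, so its Hessian is the constant matrix H = [[-8, -4, 6], [-4, -10, 2], [6, 2, -8]].
Leading principal minors: -8, 64, -216.
Signs alternate −, +, − ⇒ H ≺ 0 ⇒ concave.

concave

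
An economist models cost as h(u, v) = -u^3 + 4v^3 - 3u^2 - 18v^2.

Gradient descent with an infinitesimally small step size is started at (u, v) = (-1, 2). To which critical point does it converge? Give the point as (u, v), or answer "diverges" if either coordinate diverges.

(-2, 3)

h is separable, so gradient descent decouples: u follows -∂h/∂u, v follows -∂h/∂v.
∂h/∂u = -3u(u + 2); at u=-1 this is 3, so u decreases.
∂h/∂v = 12v(v - 3); at v=2 this is -24, so v increases.
u converges to its nearest critical value -2 (a local min of the u-part); v converges to 3. The iterate converges to (-2, 3).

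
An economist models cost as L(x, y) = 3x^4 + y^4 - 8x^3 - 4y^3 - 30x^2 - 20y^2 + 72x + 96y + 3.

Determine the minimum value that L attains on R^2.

-428

L(x,y) separates as P(x) + Q(y) + 3, so its minimum is min P + min Q + 3.
P'(x) = 12(x - 3)(x - 1)(x + 2) vanishes at x ∈ {-2, 1, 3}; Q'(y) = 4(y - 4)(y - 2)(y + 3) vanishes at y ∈ {-3, 2, 4}.
Local minima of P (where P''>0): P(-2)=-152, P(3)=-27. Local minima of Q: Q(-3)=-279, Q(4)=64.
So the global minimum of L is P(-2) + Q(-3) + 3 = -152 − 279 + 3 = -428, attained at (-2, -3).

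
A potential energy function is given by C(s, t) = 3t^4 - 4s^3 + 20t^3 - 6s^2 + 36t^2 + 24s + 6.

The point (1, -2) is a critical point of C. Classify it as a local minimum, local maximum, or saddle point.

local maximum

The mixed partial ∂²C/∂s∂t is 0, so the Hessian at any point is diag(C_ss, C_tt) = diag(-12(2s + 1), 12(3t^2 + 10t + 6)).
At (1, -2): H = diag(-36, -24).
Both eigenvalues are negative, so H is negative definite: a local maximum.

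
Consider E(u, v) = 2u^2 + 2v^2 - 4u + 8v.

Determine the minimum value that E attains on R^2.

-10

E(u,v) separates as P(u) + Q(v), so its minimum is min P + min Q.
P'(u) = 4u - 4 vanishes at u ∈ {1}; Q'(v) = 4v + 8 vanishes at v ∈ {-2}.
Local minima of P (where P''>0): P(1)=-2. Local minima of Q: Q(-2)=-8.
So the global minimum of E is P(1) + Q(-2) = -2 − 8 = -10, attained at (1, -2).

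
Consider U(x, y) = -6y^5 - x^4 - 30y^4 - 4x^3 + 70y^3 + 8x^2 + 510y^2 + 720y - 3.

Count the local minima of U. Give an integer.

2

U separates as a function of x plus a function of y, so ∇U=0 decouples.
∂U/∂x = -4x(x - 1)(x + 4) = 0 at x ∈ {-4, 0, 1}; ∂U/∂y = -30(y - 3)(y + 1)(y + 2)(y + 4) = 0 at y ∈ {-4, -2, -1, 3}.
The Hessian is diagonal: diag(U_xx, U_yy). Second derivatives: U_xx(-4)=-80, U_xx(0)=16, U_xx(1)=-20; U_yy(-4)=1260, U_yy(-2)=-300, U_yy(-1)=360, U_yy(3)=-4200.
Local minima occur where both diagonal entries positive: (0, -4), (0, -1). Count: 2.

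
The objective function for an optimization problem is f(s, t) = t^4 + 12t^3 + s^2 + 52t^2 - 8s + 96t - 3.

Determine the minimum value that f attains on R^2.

-83

f(s,t) separates as P(s) + Q(t) − 3, so its minimum is min P + min Q − 3.
P'(s) = 2s - 8 vanishes at s ∈ {4}; Q'(t) = 4(t + 2)(t + 3)(t + 4) vanishes at t ∈ {-4, -3, -2}.
Local minima of P (where P''>0): P(4)=-16. Local minima of Q: Q(-4)=-64, Q(-2)=-64.
So the global minimum of f is P(4) + Q(-4) − 3 = -16 − 64 − 3 = -83, attained at (4, -4).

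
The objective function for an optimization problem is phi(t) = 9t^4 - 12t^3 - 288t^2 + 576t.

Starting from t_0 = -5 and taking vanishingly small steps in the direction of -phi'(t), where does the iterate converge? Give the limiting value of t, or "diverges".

phi'(t) = 36(t - 4)(t - 1)(t + 4), so phi'(-5) = -1944.
Gradient descent moves in the -phi' direction, i.e. t is increasing.
The nearest critical point in that direction is t = -4, where phi'' = 1440 > 0 (a local minimum). The iterate converges there.

-4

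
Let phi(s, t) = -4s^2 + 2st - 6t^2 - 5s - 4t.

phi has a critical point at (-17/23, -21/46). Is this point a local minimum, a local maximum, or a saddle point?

local maximum

The Hessian of phi is constant: H = [[-8, 2], [2, -12]].
det(H) = (-8)·(-12) − 2² = 92.
det(H) > 0 and tr(H) = -20 < 0, so H is negative definite and the point is a local maximum.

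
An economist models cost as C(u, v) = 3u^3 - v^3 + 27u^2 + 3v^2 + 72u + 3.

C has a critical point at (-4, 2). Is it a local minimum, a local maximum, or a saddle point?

local maximum

The mixed partial ∂²C/∂u∂v is 0, so the Hessian at any point is diag(C_uu, C_vv) = diag(18(u + 3), 6(-v + 1)).
At (-4, 2): H = diag(-18, -6).
Both eigenvalues are negative, so H is negative definite: a local maximum.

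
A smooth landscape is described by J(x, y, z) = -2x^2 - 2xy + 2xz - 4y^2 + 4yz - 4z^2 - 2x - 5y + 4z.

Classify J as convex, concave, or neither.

concave

J is quadratic, so its Hessian is the constant matrix H = [[-4, -2, 2], [-2, -8, 4], [2, 4, -8]].
Leading principal minors: -4, 28, -160.
Signs alternate −, +, − ⇒ H ≺ 0 ⇒ concave.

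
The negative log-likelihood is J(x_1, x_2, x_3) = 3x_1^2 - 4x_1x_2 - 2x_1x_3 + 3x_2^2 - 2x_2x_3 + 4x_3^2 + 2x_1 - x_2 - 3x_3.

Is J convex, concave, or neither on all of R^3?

J is quadratic, so its Hessian is the constant matrix H = [[6, -4, -2], [-4, 6, -2], [-2, -2, 8]].
Leading principal minors: 6, 20, 80.
All positive ⇒ H ≻ 0 ⇒ convex.

convex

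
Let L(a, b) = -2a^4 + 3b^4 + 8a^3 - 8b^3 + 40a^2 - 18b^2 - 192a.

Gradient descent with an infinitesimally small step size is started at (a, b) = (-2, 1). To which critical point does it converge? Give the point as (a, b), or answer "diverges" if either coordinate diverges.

L is separable, so gradient descent decouples: a follows -∂L/∂a, b follows -∂L/∂b.
∂L/∂a = -8(a - 4)(a - 2)(a + 3); at a=-2 this is -192, so a increases.
∂L/∂b = 12b(b - 3)(b + 1); at b=1 this is -48, so b increases.
a converges to its nearest critical value 2 (a local min of the a-part); b converges to 3. The iterate converges to (2, 3).

(2, 3)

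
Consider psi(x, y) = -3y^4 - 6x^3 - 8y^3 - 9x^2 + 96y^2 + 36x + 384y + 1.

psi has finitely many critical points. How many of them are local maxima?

psi separates as a function of x plus a function of y, so ∇psi=0 decouples.
∂psi/∂x = -18(x - 1)(x + 2) = 0 at x ∈ {-2, 1}; ∂psi/∂y = -12(y - 4)(y + 2)(y + 4) = 0 at y ∈ {-4, -2, 4}.
The Hessian is diagonal: diag(psi_xx, psi_yy). Second derivatives: psi_xx(-2)=54, psi_xx(1)=-54; psi_yy(-4)=-192, psi_yy(-2)=144, psi_yy(4)=-576.
Local maxima occur where both diagonal entries negative: (1, -4), (1, 4). Count: 2.

2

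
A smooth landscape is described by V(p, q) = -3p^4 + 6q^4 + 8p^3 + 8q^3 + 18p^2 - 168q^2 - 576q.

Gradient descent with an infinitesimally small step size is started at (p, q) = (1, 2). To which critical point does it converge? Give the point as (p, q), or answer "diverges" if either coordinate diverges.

V is separable, so gradient descent decouples: p follows -∂V/∂p, q follows -∂V/∂q.
∂V/∂p = -12p(p - 3)(p + 1); at p=1 this is 48, so p decreases.
∂V/∂q = 24(q - 4)(q + 2)(q + 3); at q=2 this is -960, so q increases.
p converges to its nearest critical value 0 (a local min of the p-part); q converges to 4. The iterate converges to (0, 4).

(0, 4)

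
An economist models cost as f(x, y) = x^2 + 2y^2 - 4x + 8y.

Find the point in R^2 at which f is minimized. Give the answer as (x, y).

f(x,y) separates as P(x) + Q(y), so its minimum is min P + min Q.
P'(x) = 2x - 4 vanishes at x ∈ {2}; Q'(y) = 4y + 8 vanishes at y ∈ {-2}.
Local minima of P (where P''>0): P(2)=-4. Local minima of Q: Q(-2)=-8.
So the global minimum of f is P(2) + Q(-2) = -4 − 8 = -12, attained at (2, -2).

(2, -2)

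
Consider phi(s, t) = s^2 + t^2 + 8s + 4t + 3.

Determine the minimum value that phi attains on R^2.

-17

phi(s,t) separates as P(s) + Q(t) + 3, so its minimum is min P + min Q + 3.
P'(s) = 2s + 8 vanishes at s ∈ {-4}; Q'(t) = 2(t + 2) vanishes at t ∈ {-2}.
Local minima of P (where P''>0): P(-4)=-16. Local minima of Q: Q(-2)=-4.
So the global minimum of phi is P(-4) + Q(-2) + 3 = -16 − 4 + 3 = -17, attained at (-4, -2).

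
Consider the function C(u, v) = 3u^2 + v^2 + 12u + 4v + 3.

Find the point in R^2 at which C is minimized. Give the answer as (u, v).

(-2, -2)

C(u,v) separates as P(u) + Q(v) + 3, so its minimum is min P + min Q + 3.
P'(u) = 6u + 12 vanishes at u ∈ {-2}; Q'(v) = 2v + 4 vanishes at v ∈ {-2}.
Local minima of P (where P''>0): P(-2)=-12. Local minima of Q: Q(-2)=-4.
So the global minimum of C is P(-2) + Q(-2) + 3 = -12 − 4 + 3 = -13, attained at (-2, -2).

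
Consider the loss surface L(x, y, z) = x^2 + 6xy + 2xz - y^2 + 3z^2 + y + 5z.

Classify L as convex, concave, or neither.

L is quadratic, so its Hessian is the constant matrix H = [[2, 6, 2], [6, -2, 0], [2, 0, 6]].
Leading principal minors: 2, -40, -232.
Neither pattern holds ⇒ H is indefinite ⇒ neither convex nor concave.

neither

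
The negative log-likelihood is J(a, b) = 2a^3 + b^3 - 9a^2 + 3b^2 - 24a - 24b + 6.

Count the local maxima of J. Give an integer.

J separates as a function of a plus a function of b, so ∇J=0 decouples.
∂J/∂a = 6(a - 4)(a + 1) = 0 at a ∈ {-1, 4}; ∂J/∂b = 3(b - 2)(b + 4) = 0 at b ∈ {-4, 2}.
The Hessian is diagonal: diag(J_aa, J_bb). Second derivatives: J_aa(-1)=-30, J_aa(4)=30; J_bb(-4)=-18, J_bb(2)=18.
Local maxima occur where both diagonal entries negative: (-1, -4). Count: 1.

1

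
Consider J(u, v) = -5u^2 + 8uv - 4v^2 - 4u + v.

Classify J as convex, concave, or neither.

J is quadratic, so its Hessian is the constant matrix H = [[-10, 8], [8, -8]].
det(H) = 16, tr(H) = -18.
det(H) > 0 and tr(H) < 0, so H is negative definite everywhere: concave.

concave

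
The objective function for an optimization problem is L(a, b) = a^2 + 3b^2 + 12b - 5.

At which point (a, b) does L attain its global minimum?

L(a,b) separates as P(a) + Q(b) − 5, so its minimum is min P + min Q − 5.
P'(a) = 2a vanishes at a ∈ {0}; Q'(b) = 6b + 12 vanishes at b ∈ {-2}.
Local minima of P (where P''>0): P(0)=0. Local minima of Q: Q(-2)=-12.
So the global minimum of L is P(0) + Q(-2) − 5 = 0 − 12 − 5 = -17, attained at (0, -2).

(0, -2)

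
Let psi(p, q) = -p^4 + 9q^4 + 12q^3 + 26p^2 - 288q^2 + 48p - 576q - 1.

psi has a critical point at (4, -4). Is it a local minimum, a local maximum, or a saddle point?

saddle point

The mixed partial ∂²psi/∂p∂q is 0, so the Hessian at any point is diag(psi_pp, psi_qq) = diag(4(-3p^2 + 13), 36(3q^2 + 2q - 16)).
At (4, -4): H = diag(-140, 864).
The eigenvalues have opposite signs, so H is indefinite: a saddle point.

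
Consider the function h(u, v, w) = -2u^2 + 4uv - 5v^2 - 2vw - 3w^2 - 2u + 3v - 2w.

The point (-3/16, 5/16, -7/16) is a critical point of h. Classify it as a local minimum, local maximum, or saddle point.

local maximum

The Hessian is constant: H = [[-4, 4, 0], [4, -10, -2], [0, -2, -6]].
Leading principal minors: Δ₁ = -4, Δ₂ = 24, Δ₃ = -128.
The minors alternate sign starting negative (−, +, −), so H is negative definite: a local maximum.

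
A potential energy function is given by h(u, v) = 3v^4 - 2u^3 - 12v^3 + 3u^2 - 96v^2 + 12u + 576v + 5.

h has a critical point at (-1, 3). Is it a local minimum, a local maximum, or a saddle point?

saddle point

The mixed partial ∂²h/∂u∂v is 0, so the Hessian at any point is diag(h_uu, h_vv) = diag(6(-2u + 1), 12(3v^2 - 6v - 16)).
At (-1, 3): H = diag(18, -84).
The eigenvalues have opposite signs, so H is indefinite: a saddle point.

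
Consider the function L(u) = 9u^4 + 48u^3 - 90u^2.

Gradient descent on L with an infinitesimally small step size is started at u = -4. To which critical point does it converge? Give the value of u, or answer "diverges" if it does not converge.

L'(u) = 36u(u - 1)(u + 5), so L'(-4) = 720.
Gradient descent moves in the -L' direction, i.e. u is decreasing.
The nearest critical point in that direction is u = -5, where L'' = 1080 > 0 (a local minimum). The iterate converges there.

-5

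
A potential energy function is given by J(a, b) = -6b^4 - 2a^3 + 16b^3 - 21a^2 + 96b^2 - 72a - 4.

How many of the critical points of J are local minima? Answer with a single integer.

1

J separates as a function of a plus a function of b, so ∇J=0 decouples.
∂J/∂a = -6(a + 3)(a + 4) = 0 at a ∈ {-4, -3}; ∂J/∂b = -24b(b - 4)(b + 2) = 0 at b ∈ {-2, 0, 4}.
The Hessian is diagonal: diag(J_aa, J_bb). Second derivatives: J_aa(-4)=6, J_aa(-3)=-6; J_bb(-2)=-288, J_bb(0)=192, J_bb(4)=-576.
Local minima occur where both diagonal entries positive: (-4, 0). Count: 1.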